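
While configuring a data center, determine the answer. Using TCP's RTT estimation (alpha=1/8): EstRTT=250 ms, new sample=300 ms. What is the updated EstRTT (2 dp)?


Given: EstRTT = 250 ms, SampleRTT = 300 ms, alpha = 1/8
New EstRTT = (1 - alpha) * EstRTT + alpha * SampleRTT
(7/8) * 250 = 218.75
(1/8) * 300 = 37.5
New EstRTT = 218.75 + 37.5 = 256.25 ms -> 256.25 ms (2 dp)

256.25


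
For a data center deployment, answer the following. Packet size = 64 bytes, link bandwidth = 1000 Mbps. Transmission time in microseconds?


Given: packet = 64 bytes, bandwidth = 1000 Mbps
Packet in bits = 64 * 8 = 512 bits
Bandwidth = 1000 * 10^6 = 1000000000 bps
Time = 512 / 1000000000 seconds
Time in us = 512 * 10^6 / 1000000000 = 0.512

0.512


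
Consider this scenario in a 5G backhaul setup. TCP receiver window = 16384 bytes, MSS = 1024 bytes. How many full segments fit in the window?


Given: RWND = 16384 bytes, MSS = 1024 bytes
Full segments = floor(RWND / MSS)
Full segments = floor(16384 / 1024)
Full segments = floor(16.0) = 16

16


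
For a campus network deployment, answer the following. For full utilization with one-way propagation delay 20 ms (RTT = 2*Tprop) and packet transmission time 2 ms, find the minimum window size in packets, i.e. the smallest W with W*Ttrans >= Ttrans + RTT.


Given: Ttrans = 2 ms, RTT = 40 ms (= 2 * Tprop, Tprop = 20 ms)
Time until first ACK returns = Ttrans + RTT = 2 + 40 = 42 ms
Need W * Ttrans >= Ttrans + RTT  ->  W >= (Ttrans + RTT) / Ttrans
(Ttrans + RTT) / Ttrans = 42 / 2 = 21
W_min = ceil(21) = 21

21


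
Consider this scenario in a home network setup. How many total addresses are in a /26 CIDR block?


Given: CIDR prefix /26
Host bits = 32 - 26 = 6
Total addresses = 2^6 = 64

64


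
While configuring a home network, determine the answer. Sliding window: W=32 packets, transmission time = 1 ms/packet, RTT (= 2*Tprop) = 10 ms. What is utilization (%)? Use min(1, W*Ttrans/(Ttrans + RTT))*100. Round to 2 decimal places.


Given: W = 32, Ttrans = 1 ms, RTT = 10 ms (= 2 * Tprop, Tprop = 5 ms)
Cycle time = Ttrans + RTT = 1 + 10 = 11 ms (first packet sent until its ACK returns)
W * Ttrans = 32 * 1 = 32 ms of sending per cycle
W * Ttrans / (Ttrans + RTT) = 32 / 11 = 2.909091
U = min(1, 2.909091) = 1.000000
U% = 100.00%

100.00


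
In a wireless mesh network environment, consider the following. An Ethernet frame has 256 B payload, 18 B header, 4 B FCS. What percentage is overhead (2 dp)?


Given: payload = 256 B, header = 18 B, trailer = 4 B
Overhead bytes = header + trailer = 18 + 4 = 22
Total frame = payload + overhead = 256 + 22 = 278
Overhead % = 22 / 278 * 100 = 7.9137% -> 7.91% (2 dp)

7.91


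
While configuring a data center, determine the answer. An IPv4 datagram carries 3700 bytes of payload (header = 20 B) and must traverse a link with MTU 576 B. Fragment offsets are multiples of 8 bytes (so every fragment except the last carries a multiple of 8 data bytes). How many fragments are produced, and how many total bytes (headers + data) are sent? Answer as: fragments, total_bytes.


Max data per non-final fragment = floor((MTU - header)/8)*8 = floor((576 - 20)/8)*8 = floor(556/8)*8 = 552 B
Final fragment needs no 8-byte alignment: it can carry up to MTU - header = 556 B
Non-final fragments needed = ceil((payload - 556) / 552) = ceil(3144/552) = ceil(5.6957) = 6
Number of fragments = 6 + 1 = 7
Fragment sizes (data): 6 * 552 B + 388 B (last, 388 <= 556 OK)
Total bytes sent = payload + n_frags * header = 3700 + 7*20 = 3700 + 140 = 3840 B

7, 3840


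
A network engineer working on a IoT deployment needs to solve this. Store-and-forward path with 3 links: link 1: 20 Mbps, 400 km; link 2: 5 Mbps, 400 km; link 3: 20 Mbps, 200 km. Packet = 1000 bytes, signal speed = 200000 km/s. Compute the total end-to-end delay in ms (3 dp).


Packet = 1000 bytes = 8000 bits. Store-and-forward: sum (t_trans + t_prop) per link.
Link 1: t_trans = 8000/(20*10^6) s = 0.4000 ms; t_prop = 400/200000 s = 2.0000 ms; subtotal = 2.4000 ms
Link 2: t_trans = 8000/(5*10^6) s = 1.6000 ms; t_prop = 400/200000 s = 2.0000 ms; subtotal = 3.6000 ms
Link 3: t_trans = 8000/(20*10^6) s = 0.4000 ms; t_prop = 200/200000 s = 1.0000 ms; subtotal = 1.4000 ms
End-to-end = 2.4000 + 3.6000 + 1.4000 = 7.4000 ms -> 7.400 ms (3 dp)

7.400


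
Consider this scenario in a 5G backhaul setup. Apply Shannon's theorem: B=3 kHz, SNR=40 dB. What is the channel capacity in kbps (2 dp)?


Given: B = 3 kHz, SNR = 40 dB
SNR linear = 10^(40/10) = 10000
1 + SNR = 10001
log2(10001) = 13.2878566418
C = 3 * 1000 * 13.2878566418 = 39863.5699 bps
C = 39.863570 kbps -> 39.86 kbps (2 dp)

39.86


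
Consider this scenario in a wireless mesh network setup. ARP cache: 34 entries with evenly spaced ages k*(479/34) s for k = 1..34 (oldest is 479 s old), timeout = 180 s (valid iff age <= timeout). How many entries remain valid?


Ages are k * 479/34 s for k = 1..34 (spacing = 14.0882 s).
Entry k is valid iff k * 479/34 <= 180 iff k <= 34 * 180 / 479 = 12.7766
n_valid = floor(12.7766) = 12
(n_stale = 34 - 12 = 22)

12


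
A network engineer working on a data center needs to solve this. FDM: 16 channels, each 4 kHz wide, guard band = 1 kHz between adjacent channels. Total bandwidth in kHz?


Given: 16 channels, 4 kHz each, guard = 1 kHz
Channel bandwidth = 16 * 4 = 64 kHz
Guard bands = 15 gaps * 1 kHz = 15 kHz
Total = 64 + 15 = 79 kHz

79


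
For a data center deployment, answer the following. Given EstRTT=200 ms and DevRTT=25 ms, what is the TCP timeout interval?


Given: EstRTT = 200 ms, DevRTT = 25 ms
Timeout = EstRTT + 4 * DevRTT
4 * DevRTT = 4 * 25 = 100
Timeout = 200 + 100 = 300 ms

300


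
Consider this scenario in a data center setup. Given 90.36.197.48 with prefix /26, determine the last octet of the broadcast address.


Given: IP = 90.36.197.48, prefix = /26
Host bits = 32 - 26 = 6
Network last octet = 48 AND mask = 0
Host part size = 2^6 - 1 = 63
Broadcast last octet = 0 OR 63 = 63

63


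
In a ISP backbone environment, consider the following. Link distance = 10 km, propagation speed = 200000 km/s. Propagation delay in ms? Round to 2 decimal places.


Given: distance = 10 km, speed = 200000 km/s
Delay = distance / speed = 10 / 200000 seconds
Delay in ms = 10 * 1000 / 200000
Delay = 0.0500 ms
Rounded to 2 dp = 0.05 ms

0.05


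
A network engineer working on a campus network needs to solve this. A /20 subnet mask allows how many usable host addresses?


Given: subnet mask /20
Host bits = 32 - 20 = 12
Total addresses = 2^12 = 4096
Usable hosts = 4096 - 2 (network + broadcast) = 4094

4094


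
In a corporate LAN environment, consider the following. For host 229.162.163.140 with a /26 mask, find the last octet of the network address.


Given: IP = 229.162.163.140, prefix = /26
Subnet mask = 255.255.255.192
Last octet of IP: 140
Last octet of mask: 192
Network last octet = 140 AND 192 = 128

128


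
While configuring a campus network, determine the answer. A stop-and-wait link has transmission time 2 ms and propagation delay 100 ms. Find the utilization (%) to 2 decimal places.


Given: Ttrans = 2 ms, Tprop = 100 ms
RTT = 2 * Tprop = 2 * 100 = 200 ms
U = Ttrans / (Ttrans + RTT)
U = 2 / (2 + 200)
U = 2 / 202 = 0.009901
U% = 0.99%

0.99


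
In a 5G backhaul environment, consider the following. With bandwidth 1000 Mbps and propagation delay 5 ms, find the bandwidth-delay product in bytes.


Given: bandwidth = 1000 Mbps, delay = 5 ms
BDP in bits = 1000 * 10^6 * 5 / 1000
BDP in bits = 5000000
BDP in bytes = 5000000 / 8 = 625000

625000


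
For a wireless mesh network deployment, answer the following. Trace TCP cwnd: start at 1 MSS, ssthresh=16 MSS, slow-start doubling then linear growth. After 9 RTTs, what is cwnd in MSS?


RTT 0: cwnd = 1 MSS (initial)
RTT 1: cwnd = 2 MSS (slow start, doubled)
RTT 2: cwnd = 4 MSS (slow start, doubled)
RTT 3: cwnd = 8 MSS (slow start, doubled)
RTT 4: cwnd = 16 MSS (slow start, doubled)
RTT 5: cwnd = 17 MSS (congestion avoidance, +1)
RTT 6: cwnd = 18 MSS (congestion avoidance, +1)
RTT 7: cwnd = 19 MSS (congestion avoidance, +1)
RTT 8: cwnd = 20 MSS (congestion avoidance, +1)
RTT 9: cwnd = 21 MSS (congestion avoidance, +1)

21


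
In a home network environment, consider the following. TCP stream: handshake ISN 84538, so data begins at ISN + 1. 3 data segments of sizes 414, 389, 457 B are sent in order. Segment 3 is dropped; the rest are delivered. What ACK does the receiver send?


SYN uses sequence number 84538; first data byte = ISN + 1 = 84539.
Segment 1: SEQ = 84539, len = 414 B, covers [84539, 84952]
Segment 2: SEQ = 84953, len = 389 B, covers [84953, 85341]
Segment 3: SEQ = 85342, len = 457 B, covers [85342, 85798] [LOST]
In-order data received: bytes [84539, 85341] (segments 1..2).
Segment 3 missing -> gap begins at byte 85342.
Cumulative ACK = next expected in-order byte = 84539 + 414 + 389 = 85342

85342


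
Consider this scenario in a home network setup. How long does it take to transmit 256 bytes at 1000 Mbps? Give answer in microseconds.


Given: packet = 256 bytes, bandwidth = 1000 Mbps
Packet in bits = 256 * 8 = 2048 bits
Bandwidth = 1000 * 10^6 = 1000000000 bps
Time = 2048 / 1000000000 seconds
Time in us = 2048 * 10^6 / 1000000000 = 2.048

2.048


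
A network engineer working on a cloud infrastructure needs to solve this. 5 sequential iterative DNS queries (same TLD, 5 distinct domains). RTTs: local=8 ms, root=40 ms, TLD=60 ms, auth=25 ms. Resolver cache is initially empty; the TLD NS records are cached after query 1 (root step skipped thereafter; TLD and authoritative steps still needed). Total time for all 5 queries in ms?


Lookup 1 (cold cache): local + root + TLD + auth = 8 + 40 + 60 + 25 = 133 ms
Lookups 2..5 (TLD NS cached -> skip root; new domain -> still ask TLD and auth): local + TLD + auth = 8 + 60 + 25 = 93 ms each
Remaining 4 lookups: 4 * 93 = 372 ms
Total = 133 + 372 = 505 ms

505


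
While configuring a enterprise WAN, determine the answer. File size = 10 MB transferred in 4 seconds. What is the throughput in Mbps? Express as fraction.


Given: file = 10 MB, time = 4 s
File in Mb = 10 * 8 = 80 Mb
Throughput = 80 / 4 Mbps
Throughput = 20 Mbps

20


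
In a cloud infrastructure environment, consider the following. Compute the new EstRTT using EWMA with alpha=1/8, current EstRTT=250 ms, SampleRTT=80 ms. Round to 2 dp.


Given: EstRTT = 250 ms, SampleRTT = 80 ms, alpha = 1/8
New EstRTT = (1 - alpha) * EstRTT + alpha * SampleRTT
(7/8) * 250 = 218.75
(1/8) * 80 = 10
New EstRTT = 218.75 + 10 = 228.75 ms -> 228.75 ms (2 dp)

228.75


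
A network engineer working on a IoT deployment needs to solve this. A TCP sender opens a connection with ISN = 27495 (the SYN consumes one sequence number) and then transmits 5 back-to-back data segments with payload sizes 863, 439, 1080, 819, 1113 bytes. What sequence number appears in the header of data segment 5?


The SYN occupies sequence number ISN = 27495, so the first data byte is ISN + 1 = 27496.
SEQ of data segment i = (ISN + 1) + sum of payload sizes of segments 1..i-1.
Segment 1: SEQ = 27496, payload = 863 bytes
Segment 2: SEQ = 28359, payload = 439 bytes
Segment 3: SEQ = 28798, payload = 1080 bytes
Segment 4: SEQ = 29878, payload = 819 bytes
Segment 5: SEQ = 30697, payload = 1113 bytes
SEQ of segment 5 = 27496 + 863 + 439 + 1080 + 819 = 30697

30697


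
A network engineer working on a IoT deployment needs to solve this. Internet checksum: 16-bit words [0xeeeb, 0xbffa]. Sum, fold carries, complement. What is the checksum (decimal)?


Given words: [0xeeeb, 0xbffa]
Step 1: Sum all words
Raw sum = 61163 + 49146 = 110309
Step 2: Fold carry: (44773 + 1) = 44774
One's complement = ~44774 & 0xFFFF = 20761

20761


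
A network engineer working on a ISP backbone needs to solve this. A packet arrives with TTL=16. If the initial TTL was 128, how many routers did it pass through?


Given: initial TTL = 128, received TTL = 16
Hops = initial TTL - received TTL
Hops = 128 - 16 = 112

112


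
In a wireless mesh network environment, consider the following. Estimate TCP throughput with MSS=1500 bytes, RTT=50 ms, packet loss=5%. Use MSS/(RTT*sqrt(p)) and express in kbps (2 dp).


Given: MSS = 1500 bytes, RTT = 50 ms, loss = 5%
RTT in seconds = 50 / 1000 = 0.05
Loss rate = 5% = 0.05
sqrt(loss) = sqrt(0.05) = 0.223606797750
Throughput (bytes/s) = 1500 / (0.05 * 0.223606797750) = 134164.0786
Throughput (kbps) = 134164.0786 * 8 / 1000 = 1073.312629 -> 1073.31 kbps (2 dp)

1073.31


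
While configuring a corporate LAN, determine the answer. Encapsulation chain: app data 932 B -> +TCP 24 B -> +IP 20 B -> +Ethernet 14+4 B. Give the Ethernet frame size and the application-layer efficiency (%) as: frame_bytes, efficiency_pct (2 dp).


TCP segment = 932 + 24 = 956 B
IP packet = 956 + 20 = 976 B
Ethernet frame = 976 + 14 + 4 = 994 B
Efficiency = app / frame = 932 / 994 = 0.937626 = 93.7626% -> 93.76% (2 dp)

994, 93.76


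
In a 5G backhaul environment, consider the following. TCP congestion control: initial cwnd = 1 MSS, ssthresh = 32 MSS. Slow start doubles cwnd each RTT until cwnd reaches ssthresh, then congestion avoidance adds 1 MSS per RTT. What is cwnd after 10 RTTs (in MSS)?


RTT 0: cwnd = 1 MSS (initial)
RTT 1: cwnd = 2 MSS (slow start, doubled)
RTT 2: cwnd = 4 MSS (slow start, doubled)
RTT 3: cwnd = 8 MSS (slow start, doubled)
RTT 4: cwnd = 16 MSS (slow start, doubled)
RTT 5: cwnd = 32 MSS (slow start, doubled)
RTT 6: cwnd = 33 MSS (congestion avoidance, +1)
RTT 7: cwnd = 34 MSS (congestion avoidance, +1)
RTT 8: cwnd = 35 MSS (congestion avoidance, +1)
RTT 9: cwnd = 36 MSS (congestion avoidance, +1)
RTT 10: cwnd = 37 MSS (congestion avoidance, +1)

37


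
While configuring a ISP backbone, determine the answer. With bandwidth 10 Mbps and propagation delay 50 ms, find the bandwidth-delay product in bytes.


Given: bandwidth = 10 Mbps, delay = 50 ms
BDP in bits = 10 * 10^6 * 50 / 1000
BDP in bits = 500000
BDP in bytes = 500000 / 8 = 62500

62500


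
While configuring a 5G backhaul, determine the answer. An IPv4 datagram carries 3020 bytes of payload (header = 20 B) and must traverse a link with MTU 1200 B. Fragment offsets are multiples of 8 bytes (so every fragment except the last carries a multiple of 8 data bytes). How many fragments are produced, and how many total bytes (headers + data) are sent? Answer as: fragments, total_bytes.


Max data per non-final fragment = floor((MTU - header)/8)*8 = floor((1200 - 20)/8)*8 = floor(1180/8)*8 = 1176 B
Final fragment needs no 8-byte alignment: it can carry up to MTU - header = 1180 B
Non-final fragments needed = ceil((payload - 1180) / 1176) = ceil(1840/1176) = ceil(1.5646) = 2
Number of fragments = 2 + 1 = 3
Fragment sizes (data): 2 * 1176 B + 668 B (last, 668 <= 1180 OK)
Total bytes sent = payload + n_frags * header = 3020 + 3*20 = 3020 + 60 = 3080 B

3, 3080


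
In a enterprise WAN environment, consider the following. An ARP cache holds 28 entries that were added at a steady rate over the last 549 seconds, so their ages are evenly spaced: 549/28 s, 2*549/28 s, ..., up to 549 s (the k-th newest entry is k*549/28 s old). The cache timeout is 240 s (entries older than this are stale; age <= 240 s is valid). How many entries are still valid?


Ages are k * 549/28 s for k = 1..28 (spacing = 19.6071 s).
Entry k is valid iff k * 549/28 <= 240 iff k <= 28 * 240 / 549 = 12.2404
n_valid = floor(12.2404) = 12
(n_stale = 28 - 12 = 16)

12


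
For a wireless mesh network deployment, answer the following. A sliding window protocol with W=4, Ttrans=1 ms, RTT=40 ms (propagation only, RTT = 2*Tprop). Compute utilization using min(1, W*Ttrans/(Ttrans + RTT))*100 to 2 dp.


Given: W = 4, Ttrans = 1 ms, RTT = 40 ms (= 2 * Tprop, Tprop = 20 ms)
Cycle time = Ttrans + RTT = 1 + 40 = 41 ms (first packet sent until its ACK returns)
W * Ttrans = 4 * 1 = 4 ms of sending per cycle
W * Ttrans / (Ttrans + RTT) = 4 / 41 = 0.097561
U = min(1, 0.097561) = 0.097561
U% = 9.76%

9.76


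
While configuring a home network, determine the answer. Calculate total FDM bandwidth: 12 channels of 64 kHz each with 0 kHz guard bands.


Given: 12 channels, 64 kHz each, guard = 0 kHz
Channel bandwidth = 12 * 64 = 768 kHz
Guard bands = 11 gaps * 0 kHz = 0 kHz
Total = 768 + 0 = 768 kHz

768


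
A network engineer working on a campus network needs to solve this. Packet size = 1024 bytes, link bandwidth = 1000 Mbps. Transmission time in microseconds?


Given: packet = 1024 bytes, bandwidth = 1000 Mbps
Packet in bits = 1024 * 8 = 8192 bits
Bandwidth = 1000 * 10^6 = 1000000000 bps
Time = 8192 / 1000000000 seconds
Time in us = 8192 * 10^6 / 1000000000 = 8.192

8.192


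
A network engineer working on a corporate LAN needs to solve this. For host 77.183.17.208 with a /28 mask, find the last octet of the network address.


Given: IP = 77.183.17.208, prefix = /28
Subnet mask = 255.255.255.240
Last octet of IP: 208
Last octet of mask: 240
Network last octet = 208 AND 240 = 208

208


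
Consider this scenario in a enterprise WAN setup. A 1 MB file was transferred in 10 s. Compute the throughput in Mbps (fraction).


Given: file = 1 MB, time = 10 s
File in Mb = 1 * 8 = 8 Mb
Throughput = 8 / 10 Mbps
Throughput = 4/5 Mbps

4/5


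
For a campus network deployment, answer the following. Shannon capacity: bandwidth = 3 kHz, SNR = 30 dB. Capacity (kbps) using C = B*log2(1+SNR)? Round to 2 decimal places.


Given: B = 3 kHz, SNR = 30 dB
SNR linear = 10^(30/10) = 1000
1 + SNR = 1001
log2(1001) = 9.9672262588
C = 3 * 1000 * 9.9672262588 = 29901.6788 bps
C = 29.901679 kbps -> 29.90 kbps (2 dp)

29.90


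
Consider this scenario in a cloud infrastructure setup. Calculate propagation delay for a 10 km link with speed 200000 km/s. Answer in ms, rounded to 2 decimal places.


Given: distance = 10 km, speed = 200000 km/s
Delay = distance / speed = 10 / 200000 seconds
Delay in ms = 10 * 1000 / 200000
Delay = 0.0500 ms
Rounded to 2 dp = 0.05 ms

0.05


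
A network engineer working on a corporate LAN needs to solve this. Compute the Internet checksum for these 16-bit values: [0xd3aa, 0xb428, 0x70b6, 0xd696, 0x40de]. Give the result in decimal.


Given words: [0xd3aa, 0xb428, 0x70b6, 0xd696, 0x40de]
Step 1: Sum all words
Raw sum = 54186 + 46120 + 28854 + 54934 + 16606 = 200700
Step 2: Fold carry: (4092 + 3) = 4095
One's complement = ~4095 & 0xFFFF = 61440

61440


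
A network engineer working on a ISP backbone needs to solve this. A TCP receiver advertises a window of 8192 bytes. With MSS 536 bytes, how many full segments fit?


Given: RWND = 8192 bytes, MSS = 536 bytes
Full segments = floor(RWND / MSS)
Full segments = floor(8192 / 536)
Full segments = floor(15.2836) = 15

15


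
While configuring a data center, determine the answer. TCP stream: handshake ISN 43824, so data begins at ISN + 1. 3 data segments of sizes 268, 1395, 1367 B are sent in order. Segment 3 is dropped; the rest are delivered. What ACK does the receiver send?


SYN uses sequence number 43824; first data byte = ISN + 1 = 43825.
Segment 1: SEQ = 43825, len = 268 B, covers [43825, 44092]
Segment 2: SEQ = 44093, len = 1395 B, covers [44093, 45487]
Segment 3: SEQ = 45488, len = 1367 B, covers [45488, 46854] [LOST]
In-order data received: bytes [43825, 45487] (segments 1..2).
Segment 3 missing -> gap begins at byte 45488.
Cumulative ACK = next expected in-order byte = 43825 + 268 + 1395 = 45488

45488


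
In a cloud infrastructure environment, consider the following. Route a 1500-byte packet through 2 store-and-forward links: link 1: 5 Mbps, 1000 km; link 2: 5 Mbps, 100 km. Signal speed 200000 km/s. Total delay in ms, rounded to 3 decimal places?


Packet = 1500 bytes = 12000 bits. Store-and-forward: sum (t_trans + t_prop) per link.
Link 1: t_trans = 12000/(5*10^6) s = 2.4000 ms; t_prop = 1000/200000 s = 5.0000 ms; subtotal = 7.4000 ms
Link 2: t_trans = 12000/(5*10^6) s = 2.4000 ms; t_prop = 100/200000 s = 0.5000 ms; subtotal = 2.9000 ms
End-to-end = 7.4000 + 2.9000 = 10.3000 ms -> 10.300 ms (3 dp)

10.300


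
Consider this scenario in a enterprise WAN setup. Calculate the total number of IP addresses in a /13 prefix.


Given: CIDR prefix /13
Host bits = 32 - 13 = 19
Total addresses = 2^19 = 524288

524288


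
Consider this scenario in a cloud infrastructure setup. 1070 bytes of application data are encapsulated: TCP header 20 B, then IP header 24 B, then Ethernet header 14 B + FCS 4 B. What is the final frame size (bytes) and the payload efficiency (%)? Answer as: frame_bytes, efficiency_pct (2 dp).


TCP segment = 1070 + 20 = 1090 B
IP packet = 1090 + 24 = 1114 B
Ethernet frame = 1114 + 14 + 4 = 1132 B
Efficiency = app / frame = 1070 / 1132 = 0.945230 = 94.5230% -> 94.52% (2 dp)

1132, 94.52


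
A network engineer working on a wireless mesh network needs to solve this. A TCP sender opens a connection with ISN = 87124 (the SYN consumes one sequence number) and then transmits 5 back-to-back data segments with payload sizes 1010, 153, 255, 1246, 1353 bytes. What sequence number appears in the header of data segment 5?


The SYN occupies sequence number ISN = 87124, so the first data byte is ISN + 1 = 87125.
SEQ of data segment i = (ISN + 1) + sum of payload sizes of segments 1..i-1.
Segment 1: SEQ = 87125, payload = 1010 bytes
Segment 2: SEQ = 88135, payload = 153 bytes
Segment 3: SEQ = 88288, payload = 255 bytes
Segment 4: SEQ = 88543, payload = 1246 bytes
Segment 5: SEQ = 89789, payload = 1353 bytes
SEQ of segment 5 = 87125 + 1010 + 153 + 255 + 1246 = 89789

89789


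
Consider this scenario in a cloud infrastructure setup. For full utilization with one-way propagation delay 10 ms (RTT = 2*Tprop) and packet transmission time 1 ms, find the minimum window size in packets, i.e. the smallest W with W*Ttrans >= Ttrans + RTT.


Given: Ttrans = 1 ms, RTT = 20 ms (= 2 * Tprop, Tprop = 10 ms)
Time until first ACK returns = Ttrans + RTT = 1 + 20 = 21 ms
Need W * Ttrans >= Ttrans + RTT  ->  W >= (Ttrans + RTT) / Ttrans
(Ttrans + RTT) / Ttrans = 21 / 1 = 21
W_min = ceil(21) = 21

21


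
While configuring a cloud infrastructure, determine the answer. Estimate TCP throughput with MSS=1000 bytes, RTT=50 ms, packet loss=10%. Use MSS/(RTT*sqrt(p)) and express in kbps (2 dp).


Given: MSS = 1000 bytes, RTT = 50 ms, loss = 10%
RTT in seconds = 50 / 1000 = 0.05
Loss rate = 10% = 0.1
sqrt(loss) = sqrt(0.1) = 0.316227766017
Throughput (bytes/s) = 1000 / (0.05 * 0.316227766017) = 63245.5532
Throughput (kbps) = 63245.5532 * 8 / 1000 = 505.964426 -> 505.96 kbps (2 dp)

505.96


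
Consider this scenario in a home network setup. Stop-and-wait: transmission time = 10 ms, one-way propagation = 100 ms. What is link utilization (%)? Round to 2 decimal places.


Given: Ttrans = 10 ms, Tprop = 100 ms
RTT = 2 * Tprop = 2 * 100 = 200 ms
U = Ttrans / (Ttrans + RTT)
U = 10 / (10 + 200)
U = 10 / 210 = 0.047619
U% = 4.76%

4.76


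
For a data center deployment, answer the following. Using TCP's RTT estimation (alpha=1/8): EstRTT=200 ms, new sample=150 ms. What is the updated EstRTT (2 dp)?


Given: EstRTT = 200 ms, SampleRTT = 150 ms, alpha = 1/8
New EstRTT = (1 - alpha) * EstRTT + alpha * SampleRTT
(7/8) * 200 = 175
(1/8) * 150 = 18.75
New EstRTT = 175 + 18.75 = 193.75 ms -> 193.75 ms (2 dp)

193.75


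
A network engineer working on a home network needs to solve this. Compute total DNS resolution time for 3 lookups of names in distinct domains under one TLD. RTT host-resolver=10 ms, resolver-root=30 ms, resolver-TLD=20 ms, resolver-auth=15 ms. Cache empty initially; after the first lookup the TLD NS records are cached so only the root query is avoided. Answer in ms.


Lookup 1 (cold cache): local + root + TLD + auth = 10 + 30 + 20 + 15 = 75 ms
Lookups 2..3 (TLD NS cached -> skip root; new domain -> still ask TLD and auth): local + TLD + auth = 10 + 20 + 15 = 45 ms each
Remaining 2 lookups: 2 * 45 = 90 ms
Total = 75 + 90 = 165 ms

165


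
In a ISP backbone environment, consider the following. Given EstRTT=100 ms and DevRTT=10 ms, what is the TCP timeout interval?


Given: EstRTT = 100 ms, DevRTT = 10 ms
Timeout = EstRTT + 4 * DevRTT
4 * DevRTT = 4 * 10 = 40
Timeout = 100 + 40 = 140 ms

140


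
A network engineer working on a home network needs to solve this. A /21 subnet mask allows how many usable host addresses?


Given: subnet mask /21
Host bits = 32 - 21 = 11
Total addresses = 2^11 = 2048
Usable hosts = 2048 - 2 (network + broadcast) = 2046

2046


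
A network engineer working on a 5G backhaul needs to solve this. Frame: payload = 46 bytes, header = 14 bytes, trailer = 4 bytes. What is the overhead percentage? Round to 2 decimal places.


Given: payload = 46 B, header = 14 B, trailer = 4 B
Overhead bytes = header + trailer = 14 + 4 = 18
Total frame = payload + overhead = 46 + 18 = 64
Overhead % = 18 / 64 * 100 = 28.1250% -> 28.13% (2 dp)

28.13


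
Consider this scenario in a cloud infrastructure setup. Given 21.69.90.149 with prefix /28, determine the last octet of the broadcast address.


Given: IP = 21.69.90.149, prefix = /28
Host bits = 32 - 28 = 4
Network last octet = 149 AND mask = 144
Host part size = 2^4 - 1 = 15
Broadcast last octet = 144 OR 15 = 159

159


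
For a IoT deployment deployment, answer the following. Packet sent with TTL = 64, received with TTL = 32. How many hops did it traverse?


Given: initial TTL = 64, received TTL = 32
Hops = initial TTL - received TTL
Hops = 64 - 32 = 32

32


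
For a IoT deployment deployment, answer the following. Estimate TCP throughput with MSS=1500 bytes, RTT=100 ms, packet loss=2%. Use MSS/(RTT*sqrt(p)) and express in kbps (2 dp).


Given: MSS = 1500 bytes, RTT = 100 ms, loss = 2%
RTT in seconds = 100 / 1000 = 0.1
Loss rate = 2% = 0.02
sqrt(loss) = sqrt(0.02) = 0.141421356237
Throughput (bytes/s) = 1500 / (0.1 * 0.141421356237) = 106066.0172
Throughput (kbps) = 106066.0172 * 8 / 1000 = 848.528137 -> 848.53 kbps (2 dp)

848.53


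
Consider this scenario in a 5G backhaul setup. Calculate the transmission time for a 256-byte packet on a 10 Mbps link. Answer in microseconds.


Given: packet = 256 bytes, bandwidth = 10 Mbps
Packet in bits = 256 * 8 = 2048 bits
Bandwidth = 10 * 10^6 = 10000000 bps
Time = 2048 / 10000000 seconds
Time in us = 2048 * 10^6 / 10000000 = 204.8

204.8


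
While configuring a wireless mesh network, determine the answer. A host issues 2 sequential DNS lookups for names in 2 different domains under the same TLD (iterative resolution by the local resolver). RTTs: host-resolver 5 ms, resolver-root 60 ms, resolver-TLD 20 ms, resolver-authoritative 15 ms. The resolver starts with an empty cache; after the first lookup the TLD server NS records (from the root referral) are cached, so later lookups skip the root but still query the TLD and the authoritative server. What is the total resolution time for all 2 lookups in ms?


Lookup 1 (cold cache): local + root + TLD + auth = 5 + 60 + 20 + 15 = 100 ms
Lookups 2..2 (TLD NS cached -> skip root; new domain -> still ask TLD and auth): local + TLD + auth = 5 + 20 + 15 = 40 ms each
Remaining 1 lookups: 1 * 40 = 40 ms
Total = 100 + 40 = 140 ms

140


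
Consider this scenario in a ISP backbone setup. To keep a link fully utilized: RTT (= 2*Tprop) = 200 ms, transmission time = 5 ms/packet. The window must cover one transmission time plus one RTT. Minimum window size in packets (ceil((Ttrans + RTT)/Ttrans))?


Given: Ttrans = 5 ms, RTT = 200 ms (= 2 * Tprop, Tprop = 100 ms)
Time until first ACK returns = Ttrans + RTT = 5 + 200 = 205 ms
Need W * Ttrans >= Ttrans + RTT  ->  W >= (Ttrans + RTT) / Ttrans
(Ttrans + RTT) / Ttrans = 205 / 5 = 41
W_min = ceil(41) = 41

41


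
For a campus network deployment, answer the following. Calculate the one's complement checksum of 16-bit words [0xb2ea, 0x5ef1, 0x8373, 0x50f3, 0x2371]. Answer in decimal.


Given words: [0xb2ea, 0x5ef1, 0x8373, 0x50f3, 0x2371]
Step 1: Sum all words
Raw sum = 45802 + 24305 + 33651 + 20723 + 9073 = 133554
Step 2: Fold carry: (2482 + 2) = 2484
One's complement = ~2484 & 0xFFFF = 63051

63051


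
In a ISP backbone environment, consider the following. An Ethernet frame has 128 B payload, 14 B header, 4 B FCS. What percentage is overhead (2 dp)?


Given: payload = 128 B, header = 14 B, trailer = 4 B
Overhead bytes = header + trailer = 14 + 4 = 18
Total frame = payload + overhead = 128 + 18 = 146
Overhead % = 18 / 146 * 100 = 12.3288% -> 12.33% (2 dp)

12.33


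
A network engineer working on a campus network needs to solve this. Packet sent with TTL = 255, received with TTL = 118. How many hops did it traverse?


Given: initial TTL = 255, received TTL = 118
Hops = initial TTL - received TTL
Hops = 255 - 118 = 137

137


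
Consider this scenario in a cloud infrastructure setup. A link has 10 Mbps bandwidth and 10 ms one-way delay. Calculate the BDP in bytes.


Given: bandwidth = 10 Mbps, delay = 10 ms
BDP in bits = 10 * 10^6 * 10 / 1000
BDP in bits = 100000
BDP in bytes = 100000 / 8 = 12500

12500


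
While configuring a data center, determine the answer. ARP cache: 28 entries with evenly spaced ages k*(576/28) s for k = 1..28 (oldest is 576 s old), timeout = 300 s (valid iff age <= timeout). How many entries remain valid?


Ages are k * 576/28 s for k = 1..28 (spacing = 20.5714 s).
Entry k is valid iff k * 576/28 <= 300 iff k <= 28 * 300 / 576 = 14.5833
n_valid = floor(14.5833) = 14
(n_stale = 28 - 14 = 14)

14


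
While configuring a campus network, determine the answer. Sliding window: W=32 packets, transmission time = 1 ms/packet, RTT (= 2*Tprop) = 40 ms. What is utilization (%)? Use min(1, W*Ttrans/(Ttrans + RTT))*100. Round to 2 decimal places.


Given: W = 32, Ttrans = 1 ms, RTT = 40 ms (= 2 * Tprop, Tprop = 20 ms)
Cycle time = Ttrans + RTT = 1 + 40 = 41 ms (first packet sent until its ACK returns)
W * Ttrans = 32 * 1 = 32 ms of sending per cycle
W * Ttrans / (Ttrans + RTT) = 32 / 41 = 0.780488
U = min(1, 0.780488) = 0.780488
U% = 78.05%

78.05


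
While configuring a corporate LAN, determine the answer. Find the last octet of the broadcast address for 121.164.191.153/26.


Given: IP = 121.164.191.153, prefix = /26
Host bits = 32 - 26 = 6
Network last octet = 153 AND mask = 128
Host part size = 2^6 - 1 = 63
Broadcast last octet = 128 OR 63 = 191

191


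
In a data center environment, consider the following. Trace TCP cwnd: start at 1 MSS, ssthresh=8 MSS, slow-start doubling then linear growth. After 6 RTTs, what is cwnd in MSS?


RTT 0: cwnd = 1 MSS (initial)
RTT 1: cwnd = 2 MSS (slow start, doubled)
RTT 2: cwnd = 4 MSS (slow start, doubled)
RTT 3: cwnd = 8 MSS (slow start, doubled)
RTT 4: cwnd = 9 MSS (congestion avoidance, +1)
RTT 5: cwnd = 10 MSS (congestion avoidance, +1)
RTT 6: cwnd = 11 MSS (congestion avoidance, +1)

11


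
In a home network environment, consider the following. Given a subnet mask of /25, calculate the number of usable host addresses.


Given: subnet mask /25
Host bits = 32 - 25 = 7
Total addresses = 2^7 = 128
Usable hosts = 128 - 2 (network + broadcast) = 126

126


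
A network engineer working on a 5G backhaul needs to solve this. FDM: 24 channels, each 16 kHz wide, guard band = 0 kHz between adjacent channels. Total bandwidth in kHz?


Given: 24 channels, 16 kHz each, guard = 0 kHz
Channel bandwidth = 24 * 16 = 384 kHz
Guard bands = 23 gaps * 0 kHz = 0 kHz
Total = 384 + 0 = 384 kHz

384


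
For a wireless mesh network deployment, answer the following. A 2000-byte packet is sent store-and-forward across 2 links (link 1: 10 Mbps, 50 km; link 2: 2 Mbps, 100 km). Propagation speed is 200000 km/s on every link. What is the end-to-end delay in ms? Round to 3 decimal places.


Packet = 2000 bytes = 16000 bits. Store-and-forward: sum (t_trans + t_prop) per link.
Link 1: t_trans = 16000/(10*10^6) s = 1.6000 ms; t_prop = 50/200000 s = 0.2500 ms; subtotal = 1.8500 ms
Link 2: t_trans = 16000/(2*10^6) s = 8.0000 ms; t_prop = 100/200000 s = 0.5000 ms; subtotal = 8.5000 ms
End-to-end = 1.8500 + 8.5000 = 10.3500 ms -> 10.350 ms (3 dp)

10.350


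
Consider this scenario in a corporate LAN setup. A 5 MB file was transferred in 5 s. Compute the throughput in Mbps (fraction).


Given: file = 5 MB, time = 5 s
File in Mb = 5 * 8 = 40 Mb
Throughput = 40 / 5 Mbps
Throughput = 8 Mbps

8


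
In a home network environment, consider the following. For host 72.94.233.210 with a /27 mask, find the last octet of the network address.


Given: IP = 72.94.233.210, prefix = /27
Subnet mask = 255.255.255.224
Last octet of IP: 210
Last octet of mask: 224
Network last octet = 210 AND 224 = 192

192


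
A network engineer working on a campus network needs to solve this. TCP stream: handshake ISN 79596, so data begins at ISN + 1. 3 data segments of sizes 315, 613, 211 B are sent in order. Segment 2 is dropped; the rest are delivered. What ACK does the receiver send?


SYN uses sequence number 79596; first data byte = ISN + 1 = 79597.
Segment 1: SEQ = 79597, len = 315 B, covers [79597, 79911]
Segment 2: SEQ = 79912, len = 613 B, covers [79912, 80524] [LOST]
Segment 3: SEQ = 80525, len = 211 B, covers [80525, 80735]
In-order data received: bytes [79597, 79911] (segments 1..1).
Segment 2 missing -> gap begins at byte 79912; later segments buffered out of order.
Cumulative ACK = next expected in-order byte = 79597 + 315 = 79912

79912


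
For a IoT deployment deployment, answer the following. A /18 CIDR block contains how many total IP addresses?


Given: CIDR prefix /18
Host bits = 32 - 18 = 14
Total addresses = 2^14 = 16384

16384


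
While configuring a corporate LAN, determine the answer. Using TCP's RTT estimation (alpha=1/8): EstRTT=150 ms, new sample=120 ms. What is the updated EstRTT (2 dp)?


Given: EstRTT = 150 ms, SampleRTT = 120 ms, alpha = 1/8
New EstRTT = (1 - alpha) * EstRTT + alpha * SampleRTT
(7/8) * 150 = 131.25
(1/8) * 120 = 15
New EstRTT = 131.25 + 15 = 146.25 ms -> 146.25 ms (2 dp)

146.25


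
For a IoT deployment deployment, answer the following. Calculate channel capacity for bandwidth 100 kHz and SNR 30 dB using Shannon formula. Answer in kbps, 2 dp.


Given: B = 100 kHz, SNR = 30 dB
SNR linear = 10^(30/10) = 1000
1 + SNR = 1001
log2(1001) = 9.9672262588
C = 100 * 1000 * 9.9672262588 = 996722.6259 bps
C = 996.722626 kbps -> 996.72 kbps (2 dp)

996.72


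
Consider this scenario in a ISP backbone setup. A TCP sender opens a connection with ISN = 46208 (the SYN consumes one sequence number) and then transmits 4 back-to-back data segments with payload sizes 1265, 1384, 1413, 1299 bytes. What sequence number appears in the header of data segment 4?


The SYN occupies sequence number ISN = 46208, so the first data byte is ISN + 1 = 46209.
SEQ of data segment i = (ISN + 1) + sum of payload sizes of segments 1..i-1.
Segment 1: SEQ = 46209, payload = 1265 bytes
Segment 2: SEQ = 47474, payload = 1384 bytes
Segment 3: SEQ = 48858, payload = 1413 bytes
Segment 4: SEQ = 50271, payload = 1299 bytes
SEQ of segment 4 = 46209 + 1265 + 1384 + 1413 = 50271

50271


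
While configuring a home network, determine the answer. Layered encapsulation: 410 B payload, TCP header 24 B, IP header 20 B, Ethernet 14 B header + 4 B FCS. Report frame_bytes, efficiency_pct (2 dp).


TCP segment = 410 + 24 = 434 B
IP packet = 434 + 20 = 454 B
Ethernet frame = 454 + 14 + 4 = 472 B
Efficiency = app / frame = 410 / 472 = 0.868644 = 86.8644% -> 86.86% (2 dp)

472, 86.86


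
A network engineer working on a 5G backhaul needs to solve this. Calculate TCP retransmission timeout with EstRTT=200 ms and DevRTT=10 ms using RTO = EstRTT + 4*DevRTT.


Given: EstRTT = 200 ms, DevRTT = 10 ms
Timeout = EstRTT + 4 * DevRTT
4 * DevRTT = 4 * 10 = 40
Timeout = 200 + 40 = 240 ms

240


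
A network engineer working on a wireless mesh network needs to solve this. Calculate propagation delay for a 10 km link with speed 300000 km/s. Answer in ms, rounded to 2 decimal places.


Given: distance = 10 km, speed = 300000 km/s
Delay = distance / speed = 10 / 300000 seconds
Delay in ms = 10 * 1000 / 300000
Delay = 0.0333 ms
Rounded to 2 dp = 0.03 ms

0.03


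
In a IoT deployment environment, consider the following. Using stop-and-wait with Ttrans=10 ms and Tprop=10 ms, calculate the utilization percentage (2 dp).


Given: Ttrans = 10 ms, Tprop = 10 ms
RTT = 2 * Tprop = 2 * 10 = 20 ms
U = Ttrans / (Ttrans + RTT)
U = 10 / (10 + 20)
U = 10 / 30 = 0.333333
U% = 33.33%

33.33


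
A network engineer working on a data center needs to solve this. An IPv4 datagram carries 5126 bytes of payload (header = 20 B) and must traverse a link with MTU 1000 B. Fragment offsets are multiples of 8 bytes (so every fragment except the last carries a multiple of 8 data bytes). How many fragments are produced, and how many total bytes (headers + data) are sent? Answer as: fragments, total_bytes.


Max data per non-final fragment = floor((MTU - header)/8)*8 = floor((1000 - 20)/8)*8 = floor(980/8)*8 = 976 B
Final fragment needs no 8-byte alignment: it can carry up to MTU - header = 980 B
Non-final fragments needed = ceil((payload - 980) / 976) = ceil(4146/976) = ceil(4.2480) = 5
Number of fragments = 5 + 1 = 6
Fragment sizes (data): 5 * 976 B + 246 B (last, 246 <= 980 OK)
Total bytes sent = payload + n_frags * header = 5126 + 6*20 = 5126 + 120 = 5246 B

6, 5246


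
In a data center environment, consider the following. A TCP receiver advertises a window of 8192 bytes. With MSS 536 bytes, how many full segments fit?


Given: RWND = 8192 bytes, MSS = 536 bytes
Full segments = floor(RWND / MSS)
Full segments = floor(8192 / 536)
Full segments = floor(15.2836) = 15

15


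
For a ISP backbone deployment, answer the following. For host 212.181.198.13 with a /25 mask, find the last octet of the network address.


Given: IP = 212.181.198.13, prefix = /25
Subnet mask = 255.255.255.128
Last octet of IP: 13
Last octet of mask: 128
Network last octet = 13 AND 128 = 0

0


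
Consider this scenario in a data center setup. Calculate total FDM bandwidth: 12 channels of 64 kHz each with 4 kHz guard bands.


Given: 12 channels, 64 kHz each, guard = 4 kHz
Channel bandwidth = 12 * 64 = 768 kHz
Guard bands = 11 gaps * 4 kHz = 44 kHz
Total = 768 + 44 = 812 kHz

812


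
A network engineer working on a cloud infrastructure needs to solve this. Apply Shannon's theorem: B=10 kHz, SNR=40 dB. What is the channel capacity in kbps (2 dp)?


Given: B = 10 kHz, SNR = 40 dB
SNR linear = 10^(40/10) = 10000
1 + SNR = 10001
log2(10001) = 13.2878566418
C = 10 * 1000 * 13.2878566418 = 132878.5664 bps
C = 132.878566 kbps -> 132.88 kbps (2 dp)

132.88


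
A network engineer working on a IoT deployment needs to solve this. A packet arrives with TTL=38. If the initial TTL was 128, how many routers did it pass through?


Given: initial TTL = 128, received TTL = 38
Hops = initial TTL - received TTL
Hops = 128 - 38 = 90

90


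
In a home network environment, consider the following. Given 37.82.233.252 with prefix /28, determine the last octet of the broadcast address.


Given: IP = 37.82.233.252, prefix = /28
Host bits = 32 - 28 = 4
Network last octet = 252 AND mask = 240
Host part size = 2^4 - 1 = 15
Broadcast last octet = 240 OR 15 = 255

255


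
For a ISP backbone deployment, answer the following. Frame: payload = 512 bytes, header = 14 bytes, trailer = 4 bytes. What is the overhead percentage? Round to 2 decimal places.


Given: payload = 512 B, header = 14 B, trailer = 4 B
Overhead bytes = header + trailer = 14 + 4 = 18
Total frame = payload + overhead = 512 + 18 = 530
Overhead % = 18 / 530 * 100 = 3.3962% -> 3.40% (2 dp)

3.40


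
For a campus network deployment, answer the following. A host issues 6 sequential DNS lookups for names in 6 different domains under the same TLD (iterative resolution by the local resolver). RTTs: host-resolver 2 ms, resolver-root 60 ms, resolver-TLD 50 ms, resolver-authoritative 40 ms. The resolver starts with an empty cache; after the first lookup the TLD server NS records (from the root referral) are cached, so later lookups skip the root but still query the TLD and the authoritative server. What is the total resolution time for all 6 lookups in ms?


Lookup 1 (cold cache): local + root + TLD + auth = 2 + 60 + 50 + 40 = 152 ms
Lookups 2..6 (TLD NS cached -> skip root; new domain -> still ask TLD and auth): local + TLD + auth = 2 + 50 + 40 = 92 ms each
Remaining 5 lookups: 5 * 92 = 460 ms
Total = 152 + 460 = 612 ms

612
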